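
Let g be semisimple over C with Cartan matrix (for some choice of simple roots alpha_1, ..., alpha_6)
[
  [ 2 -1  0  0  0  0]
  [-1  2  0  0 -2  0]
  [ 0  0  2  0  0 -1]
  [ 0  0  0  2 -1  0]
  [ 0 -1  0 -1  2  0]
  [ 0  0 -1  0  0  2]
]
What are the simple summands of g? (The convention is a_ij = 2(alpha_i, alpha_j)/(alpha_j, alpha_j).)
A_2 ⊕ F_4

The diagram associated to this matrix has two connected components: the simple roots {alpha_3, alpha_6} form a chain of 2 nodes with single edges (A_2), and {alpha_1, alpha_2, alpha_4, alpha_5} form a chain of 4 nodes with a double edge between the middle two (F_4). A semisimple Lie algebra decomposes uniquely as the direct sum of simple ideals, one per connected component of its Dynkin diagram, so g ≅ A_2 ⊕ F_4 (dimension 8 + 52 = 60).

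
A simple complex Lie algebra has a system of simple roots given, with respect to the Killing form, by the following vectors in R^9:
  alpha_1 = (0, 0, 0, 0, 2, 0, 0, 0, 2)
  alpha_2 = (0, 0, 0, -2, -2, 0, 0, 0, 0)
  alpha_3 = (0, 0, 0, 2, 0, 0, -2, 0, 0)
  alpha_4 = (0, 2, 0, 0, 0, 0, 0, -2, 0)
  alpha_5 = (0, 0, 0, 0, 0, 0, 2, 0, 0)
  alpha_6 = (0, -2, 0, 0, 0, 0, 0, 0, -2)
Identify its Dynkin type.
B_6 (so(13))

Compute the Cartan integers a_ij = 2(alpha_i, alpha_j)/(alpha_j, alpha_j); the resulting 6x6 Cartan matrix is
[[2, -1, 0, 0, 0, -1], [-1, 2, -1, 0, 0, 0], [0, -1, 2, 0, -2, 0], [0, 0, 0, 2, 0, -1], [0, 0, -1, 0, 2, 0], [-1, 0, 0, -1, 0, 2]].
The roots have two lengths (squared-length ratio 2:1); the short ones are alpha_{5}. The associated Dynkin diagram is a chain of 6 nodes with a double edge at one end; the terminal node there is the unique short simple root (B_6), so the type is B_6 (the algebra so(13)).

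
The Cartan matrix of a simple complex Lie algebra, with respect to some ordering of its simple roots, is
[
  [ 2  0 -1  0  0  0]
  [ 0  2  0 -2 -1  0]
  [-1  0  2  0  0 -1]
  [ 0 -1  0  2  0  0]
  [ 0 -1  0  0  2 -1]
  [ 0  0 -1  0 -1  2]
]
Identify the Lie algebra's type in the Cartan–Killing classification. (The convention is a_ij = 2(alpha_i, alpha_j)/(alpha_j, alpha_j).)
The matrix has rank 6 with 2's on the diagonal. Reading the off-diagonal entries as Dynkin edges (a single edge where a_ij = a_ji = -1; a double or triple edge where a_ij * a_ji = 2 or 3), the diagram is a chain of 6 nodes with a double edge at one end; the terminal node there is the unique short simple root (B_6). One simple-root ordering that puts it in standard form is (alpha_1, alpha_3, alpha_6, alpha_5, alpha_2, alpha_4). So the algebra is type B_6, i.e. so(13).

B6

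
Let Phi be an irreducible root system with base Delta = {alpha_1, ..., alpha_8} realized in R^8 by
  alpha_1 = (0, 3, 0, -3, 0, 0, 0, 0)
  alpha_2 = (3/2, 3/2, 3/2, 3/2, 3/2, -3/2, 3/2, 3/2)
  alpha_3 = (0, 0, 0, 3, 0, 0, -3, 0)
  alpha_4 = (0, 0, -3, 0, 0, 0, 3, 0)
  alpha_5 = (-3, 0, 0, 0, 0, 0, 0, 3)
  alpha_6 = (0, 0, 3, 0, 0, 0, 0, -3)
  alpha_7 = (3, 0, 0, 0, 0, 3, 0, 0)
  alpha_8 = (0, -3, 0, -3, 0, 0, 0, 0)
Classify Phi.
E_8

Compute the Cartan integers a_ij = 2(alpha_i, alpha_j)/(alpha_j, alpha_j); the resulting 8x8 Cartan matrix is
[[2, 0, -1, 0, 0, 0, 0, 0], [0, 2, 0, 0, 0, 0, 0, -1], [-1, 0, 2, -1, 0, 0, 0, -1], [0, 0, -1, 2, 0, -1, 0, 0], [0, 0, 0, 0, 2, -1, -1, 0], [0, 0, 0, -1, -1, 2, 0, 0], [0, 0, 0, 0, -1, 0, 2, 0], [0, -1, -1, 0, 0, 0, 0, 2]].
All simple roots have the same length, so the diagram is simply laced. The associated Dynkin diagram is a chain of 7 nodes with one extra node attached to the third node from one end (E_8), so the type is E_8.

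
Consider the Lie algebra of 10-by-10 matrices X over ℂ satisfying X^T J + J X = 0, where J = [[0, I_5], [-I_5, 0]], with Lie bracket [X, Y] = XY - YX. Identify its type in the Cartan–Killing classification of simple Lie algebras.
C5

This is sp(10), which has dimension 10(10+1)/2 = 55 and rank 10/2 = 5. In the classification of classical Lie algebras, the symplectic algebra sp(2n) has type C_n; here n = 5, so the Dynkin diagram is a chain of 5 nodes with a double edge at one end; the terminal node there is the unique long simple root (C_5). Hence the type is C_5.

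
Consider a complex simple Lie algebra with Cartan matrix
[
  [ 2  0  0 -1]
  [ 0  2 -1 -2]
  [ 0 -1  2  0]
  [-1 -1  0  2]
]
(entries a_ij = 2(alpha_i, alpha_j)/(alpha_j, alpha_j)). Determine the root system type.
type F_4

The matrix has rank 4 with 2's on the diagonal. Reading the off-diagonal entries as Dynkin edges (a single edge where a_ij = a_ji = -1; a double or triple edge where a_ij * a_ji = 2 or 3), the diagram is a chain of 4 nodes with a double edge between the middle two (F_4). One simple-root ordering that puts it in standard form is (alpha_3, alpha_2, alpha_4, alpha_1). So the algebra is type F_4.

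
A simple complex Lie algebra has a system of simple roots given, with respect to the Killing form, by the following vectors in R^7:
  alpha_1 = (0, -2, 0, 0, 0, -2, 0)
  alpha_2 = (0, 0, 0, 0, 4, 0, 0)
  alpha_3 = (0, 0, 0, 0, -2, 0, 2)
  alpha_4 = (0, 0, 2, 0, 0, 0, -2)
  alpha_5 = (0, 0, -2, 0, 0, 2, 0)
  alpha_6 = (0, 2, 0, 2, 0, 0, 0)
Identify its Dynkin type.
type C_6

Compute the Cartan integers a_ij = 2(alpha_i, alpha_j)/(alpha_j, alpha_j); the resulting 6x6 Cartan matrix is
[[2, 0, 0, 0, -1, -1], [0, 2, -2, 0, 0, 0], [0, -1, 2, -1, 0, 0], [0, 0, -1, 2, -1, 0], [-1, 0, 0, -1, 2, 0], [-1, 0, 0, 0, 0, 2]].
The roots have two lengths (squared-length ratio 2:1); the short ones are alpha_{1,3,4,5,6}. The associated Dynkin diagram is a chain of 6 nodes with a double edge at one end; the terminal node there is the unique long simple root (C_6), so the type is C_6 (the algebra sp(12)).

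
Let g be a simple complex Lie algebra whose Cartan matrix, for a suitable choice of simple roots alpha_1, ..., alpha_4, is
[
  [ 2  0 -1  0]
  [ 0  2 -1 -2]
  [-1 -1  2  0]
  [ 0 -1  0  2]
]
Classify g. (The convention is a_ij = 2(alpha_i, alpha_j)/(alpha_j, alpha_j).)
B_4 (so(9))

The matrix has rank 4 with 2's on the diagonal. Reading the off-diagonal entries as Dynkin edges (a single edge where a_ij = a_ji = -1; a double or triple edge where a_ij * a_ji = 2 or 3), the diagram is a chain of 4 nodes with a double edge at one end; the terminal node there is the unique short simple root (B_4). One simple-root ordering that puts it in standard form is (alpha_1, alpha_3, alpha_2, alpha_4). So the algebra is type B_4, i.e. so(9).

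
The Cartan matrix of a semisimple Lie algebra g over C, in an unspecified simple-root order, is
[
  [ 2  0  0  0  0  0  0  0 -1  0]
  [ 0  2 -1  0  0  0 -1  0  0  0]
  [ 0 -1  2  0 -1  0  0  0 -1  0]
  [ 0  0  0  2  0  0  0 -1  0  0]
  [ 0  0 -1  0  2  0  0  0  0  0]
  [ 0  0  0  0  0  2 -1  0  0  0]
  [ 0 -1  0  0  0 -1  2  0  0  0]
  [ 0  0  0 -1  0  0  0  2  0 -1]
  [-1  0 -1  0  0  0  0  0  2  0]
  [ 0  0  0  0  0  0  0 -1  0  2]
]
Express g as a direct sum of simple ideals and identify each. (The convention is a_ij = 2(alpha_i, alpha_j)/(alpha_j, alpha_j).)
A_3 ⊕ E_7

The diagram associated to this matrix has two connected components: the simple roots {alpha_4, alpha_8, alpha_10} form a chain of 3 nodes with single edges (A_3), and {alpha_1, alpha_2, alpha_3, alpha_5, alpha_6, alpha_7, alpha_9} form a chain of 6 nodes with one extra node attached to the third node from one end (E_7). A semisimple Lie algebra decomposes uniquely as the direct sum of simple ideals, one per connected component of its Dynkin diagram, so g ≅ A_3 ⊕ E_7 (dimension 15 + 133 = 148).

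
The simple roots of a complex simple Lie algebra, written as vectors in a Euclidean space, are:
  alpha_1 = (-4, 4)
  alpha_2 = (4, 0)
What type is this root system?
Compute the Cartan integers a_ij = 2(alpha_i, alpha_j)/(alpha_j, alpha_j); the resulting 2x2 Cartan matrix is
[[2, -2], [-1, 2]].
The roots have two lengths (squared-length ratio 2:1); the short ones are alpha_{2}. The associated Dynkin diagram is a chain of 2 nodes with a double edge at one end; the terminal node there is the unique short simple root (B_2), so the type is B_2 (the algebra so(5)).

B_2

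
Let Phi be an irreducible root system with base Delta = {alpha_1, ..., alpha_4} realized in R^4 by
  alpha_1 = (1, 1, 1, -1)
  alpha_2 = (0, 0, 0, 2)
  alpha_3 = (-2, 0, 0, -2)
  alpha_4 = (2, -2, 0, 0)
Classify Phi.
type F_4

Compute the Cartan integers a_ij = 2(alpha_i, alpha_j)/(alpha_j, alpha_j); the resulting 4x4 Cartan matrix is
[[2, -1, 0, 0], [-1, 2, -1, 0], [0, -2, 2, -1], [0, 0, -1, 2]].
The roots have two lengths (squared-length ratio 2:1); the short ones are alpha_{1,2}. The associated Dynkin diagram is a chain of 4 nodes with a double edge between the middle two (F_4), so the type is F_4.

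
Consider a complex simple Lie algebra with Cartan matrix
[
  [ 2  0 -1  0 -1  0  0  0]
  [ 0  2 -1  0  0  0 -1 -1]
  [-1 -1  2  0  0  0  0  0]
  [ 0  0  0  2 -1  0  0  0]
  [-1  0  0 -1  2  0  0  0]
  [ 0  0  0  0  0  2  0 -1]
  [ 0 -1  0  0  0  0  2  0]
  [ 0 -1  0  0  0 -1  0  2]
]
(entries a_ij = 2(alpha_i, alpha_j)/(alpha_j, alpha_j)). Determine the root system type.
The matrix has rank 8 with 2's on the diagonal. Reading the off-diagonal entries as Dynkin edges (a single edge where a_ij = a_ji = -1; a double or triple edge where a_ij * a_ji = 2 or 3), the diagram is a chain of 7 nodes with one extra node attached to the third node from one end (E_8). One simple-root ordering that puts it in standard form is (alpha_6, alpha_7, alpha_8, alpha_2, alpha_3, alpha_1, alpha_5, alpha_4). So the algebra is type E_8.

E_8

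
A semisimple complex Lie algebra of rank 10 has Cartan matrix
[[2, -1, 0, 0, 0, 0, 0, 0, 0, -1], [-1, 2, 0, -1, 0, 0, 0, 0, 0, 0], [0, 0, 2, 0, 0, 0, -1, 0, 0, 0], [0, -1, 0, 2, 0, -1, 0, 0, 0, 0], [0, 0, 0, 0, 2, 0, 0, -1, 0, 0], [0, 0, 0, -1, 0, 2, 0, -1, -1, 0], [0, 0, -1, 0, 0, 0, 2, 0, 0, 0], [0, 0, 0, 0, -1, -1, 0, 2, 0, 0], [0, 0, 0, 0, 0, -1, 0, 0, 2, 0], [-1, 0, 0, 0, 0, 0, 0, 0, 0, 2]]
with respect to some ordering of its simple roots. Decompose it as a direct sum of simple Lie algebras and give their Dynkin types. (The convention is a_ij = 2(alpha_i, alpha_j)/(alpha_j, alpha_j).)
The diagram associated to this matrix has two connected components: the simple roots {alpha_3, alpha_7} form a chain of 2 nodes with single edges (A_2), and {alpha_1, alpha_2, alpha_4, alpha_5, alpha_6, alpha_8, alpha_9, alpha_10} form a chain of 7 nodes with one extra node attached to the third node from one end (E_8). A semisimple Lie algebra decomposes uniquely as the direct sum of simple ideals, one per connected component of its Dynkin diagram, so g ≅ A_2 ⊕ E_8 (dimension 8 + 248 = 256).

A_2 + E_8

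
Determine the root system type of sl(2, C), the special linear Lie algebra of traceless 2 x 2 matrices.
This is sl(2), which has dimension 2^2 - 1 = 3 and rank 2 - 1 = 1 (a Cartan subalgebra is the diagonal traceless matrices). In the classification of classical Lie algebras, the special linear algebra sl(n+1) has type A_n; here n = 1, so the Dynkin diagram is a chain of 1 nodes with single edges (A_1). Hence the type is A_1.

A_1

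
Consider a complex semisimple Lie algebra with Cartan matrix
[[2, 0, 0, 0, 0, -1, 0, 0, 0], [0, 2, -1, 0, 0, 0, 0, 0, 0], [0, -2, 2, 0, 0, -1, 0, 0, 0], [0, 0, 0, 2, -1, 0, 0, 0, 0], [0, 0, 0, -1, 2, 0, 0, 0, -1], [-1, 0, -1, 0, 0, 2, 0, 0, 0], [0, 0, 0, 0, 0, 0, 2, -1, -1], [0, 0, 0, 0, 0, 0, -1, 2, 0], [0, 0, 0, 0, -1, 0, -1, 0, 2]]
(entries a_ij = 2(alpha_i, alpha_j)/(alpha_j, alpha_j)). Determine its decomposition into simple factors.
type A_5 + type B_4

The diagram associated to this matrix has two connected components: the simple roots {alpha_4, alpha_5, alpha_7, alpha_8, alpha_9} form a chain of 5 nodes with single edges (A_5), and {alpha_1, alpha_2, alpha_3, alpha_6} form a chain of 4 nodes with a double edge at one end; the terminal node there is the unique short simple root (B_4). A semisimple Lie algebra decomposes uniquely as the direct sum of simple ideals, one per connected component of its Dynkin diagram, so g ≅ A_5 ⊕ B_4 (dimension 35 + 36 = 71).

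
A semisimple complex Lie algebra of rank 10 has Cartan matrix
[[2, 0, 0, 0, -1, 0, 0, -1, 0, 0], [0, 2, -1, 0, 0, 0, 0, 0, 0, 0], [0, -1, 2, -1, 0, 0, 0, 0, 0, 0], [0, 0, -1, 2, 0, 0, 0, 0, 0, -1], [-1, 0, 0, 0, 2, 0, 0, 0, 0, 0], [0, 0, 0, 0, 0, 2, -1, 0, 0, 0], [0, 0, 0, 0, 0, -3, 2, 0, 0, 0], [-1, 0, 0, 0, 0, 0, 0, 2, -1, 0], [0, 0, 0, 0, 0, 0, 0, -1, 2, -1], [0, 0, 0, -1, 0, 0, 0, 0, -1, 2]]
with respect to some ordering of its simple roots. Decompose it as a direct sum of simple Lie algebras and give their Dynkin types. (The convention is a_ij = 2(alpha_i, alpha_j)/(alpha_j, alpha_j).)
The diagram associated to this matrix has two connected components: the simple roots {alpha_1, alpha_2, alpha_3, alpha_4, alpha_5, alpha_8, alpha_9, alpha_10} form a chain of 8 nodes with single edges (A_8), and {alpha_6, alpha_7} form two nodes joined by a triple edge (G_2). A semisimple Lie algebra decomposes uniquely as the direct sum of simple ideals, one per connected component of its Dynkin diagram, so g ≅ A_8 ⊕ G_2 (dimension 80 + 14 = 94).

type A_8 + type G_2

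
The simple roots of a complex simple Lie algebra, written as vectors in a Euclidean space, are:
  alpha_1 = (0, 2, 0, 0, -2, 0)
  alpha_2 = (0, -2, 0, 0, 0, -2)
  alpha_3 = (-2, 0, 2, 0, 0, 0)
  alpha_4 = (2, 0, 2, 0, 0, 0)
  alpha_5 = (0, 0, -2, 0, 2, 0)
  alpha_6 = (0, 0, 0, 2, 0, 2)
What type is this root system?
Compute the Cartan integers a_ij = 2(alpha_i, alpha_j)/(alpha_j, alpha_j); the resulting 6x6 Cartan matrix is
[[2, -1, 0, 0, -1, 0], [-1, 2, 0, 0, 0, -1], [0, 0, 2, 0, -1, 0], [0, 0, 0, 2, -1, 0], [-1, 0, -1, -1, 2, 0], [0, -1, 0, 0, 0, 2]].
All simple roots have the same length, so the diagram is simply laced. The associated Dynkin diagram is a chain of 4 nodes with a fork of two nodes at one end (D_6), so the type is D_6 (the algebra so(12)).

D_6 (so(12))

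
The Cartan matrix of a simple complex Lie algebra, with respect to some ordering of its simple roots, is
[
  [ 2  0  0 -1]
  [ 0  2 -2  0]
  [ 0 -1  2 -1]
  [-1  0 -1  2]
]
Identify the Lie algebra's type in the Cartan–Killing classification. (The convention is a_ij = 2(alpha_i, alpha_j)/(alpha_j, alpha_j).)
The matrix has rank 4 with 2's on the diagonal. Reading the off-diagonal entries as Dynkin edges (a single edge where a_ij = a_ji = -1; a double or triple edge where a_ij * a_ji = 2 or 3), the diagram is a chain of 4 nodes with a double edge at one end; the terminal node there is the unique long simple root (C_4). One simple-root ordering that puts it in standard form is (alpha_1, alpha_4, alpha_3, alpha_2). So the algebra is type C_4, i.e. sp(8).

C4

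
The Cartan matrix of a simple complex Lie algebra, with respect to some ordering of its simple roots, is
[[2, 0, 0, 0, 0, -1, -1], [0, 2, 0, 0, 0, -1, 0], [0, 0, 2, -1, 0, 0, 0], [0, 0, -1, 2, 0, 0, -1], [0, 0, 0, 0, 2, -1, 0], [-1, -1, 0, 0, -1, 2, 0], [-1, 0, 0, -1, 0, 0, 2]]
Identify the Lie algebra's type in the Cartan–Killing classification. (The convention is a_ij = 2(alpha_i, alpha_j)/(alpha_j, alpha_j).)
The matrix has rank 7 with 2's on the diagonal. Reading the off-diagonal entries as Dynkin edges (a single edge where a_ij = a_ji = -1; a double or triple edge where a_ij * a_ji = 2 or 3), the diagram is a chain of 5 nodes with a fork of two nodes at one end (D_7). One simple-root ordering that puts it in standard form is (alpha_3, alpha_4, alpha_7, alpha_1, alpha_6, alpha_5, alpha_2). So the algebra is type D_7, i.e. so(14).

D7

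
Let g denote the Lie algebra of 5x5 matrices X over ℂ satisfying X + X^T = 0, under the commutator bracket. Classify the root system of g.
This is so(5) with 5 odd, which has dimension 5(5-1)/2 = 10 and rank (5-1)/2 = 2. In the classification of classical Lie algebras, the orthogonal algebra so(2n+1) in an odd number of variables has type B_n; here n = 2, so the Dynkin diagram is a chain of 2 nodes with a double edge at one end; the terminal node there is the unique short simple root (B_2). Hence the type is B_2.

B_2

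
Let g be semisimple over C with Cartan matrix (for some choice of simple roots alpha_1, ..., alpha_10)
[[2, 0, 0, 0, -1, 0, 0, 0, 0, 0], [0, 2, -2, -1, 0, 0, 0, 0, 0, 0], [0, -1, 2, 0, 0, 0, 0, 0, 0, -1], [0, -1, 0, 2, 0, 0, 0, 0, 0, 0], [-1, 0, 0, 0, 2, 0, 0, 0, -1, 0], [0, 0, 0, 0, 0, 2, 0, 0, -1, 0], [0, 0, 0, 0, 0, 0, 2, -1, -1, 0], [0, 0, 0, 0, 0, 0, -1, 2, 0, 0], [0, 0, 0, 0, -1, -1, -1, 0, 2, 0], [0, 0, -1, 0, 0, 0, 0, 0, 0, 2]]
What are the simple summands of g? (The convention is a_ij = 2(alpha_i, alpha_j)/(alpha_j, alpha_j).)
The diagram associated to this matrix has two connected components: the simple roots {alpha_1, alpha_5, alpha_6, alpha_7, alpha_8, alpha_9} form a chain of 5 nodes with one extra node attached to the third node from one end (E_6), and {alpha_2, alpha_3, alpha_4, alpha_10} form a chain of 4 nodes with a double edge between the middle two (F_4). A semisimple Lie algebra decomposes uniquely as the direct sum of simple ideals, one per connected component of its Dynkin diagram, so g ≅ E_6 ⊕ F_4 (dimension 78 + 52 = 130).

E_6 ⊕ F_4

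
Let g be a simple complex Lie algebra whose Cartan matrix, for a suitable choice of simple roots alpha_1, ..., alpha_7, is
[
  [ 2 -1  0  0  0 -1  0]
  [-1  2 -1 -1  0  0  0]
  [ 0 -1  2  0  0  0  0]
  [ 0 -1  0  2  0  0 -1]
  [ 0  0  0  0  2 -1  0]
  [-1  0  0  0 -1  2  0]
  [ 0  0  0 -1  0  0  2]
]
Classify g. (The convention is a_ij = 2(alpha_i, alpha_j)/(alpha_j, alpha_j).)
E_7

The matrix has rank 7 with 2's on the diagonal. Reading the off-diagonal entries as Dynkin edges (a single edge where a_ij = a_ji = -1; a double or triple edge where a_ij * a_ji = 2 or 3), the diagram is a chain of 6 nodes with one extra node attached to the third node from one end (E_7). One simple-root ordering that puts it in standard form is (alpha_7, alpha_3, alpha_4, alpha_2, alpha_1, alpha_6, alpha_5). So the algebra is type E_7.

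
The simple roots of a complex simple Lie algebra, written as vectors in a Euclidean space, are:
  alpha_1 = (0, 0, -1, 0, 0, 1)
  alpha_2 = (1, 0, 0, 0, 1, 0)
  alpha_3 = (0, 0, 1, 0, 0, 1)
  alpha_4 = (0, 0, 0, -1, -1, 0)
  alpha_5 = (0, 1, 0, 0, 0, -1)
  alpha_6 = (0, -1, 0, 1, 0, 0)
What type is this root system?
D6

Compute the Cartan integers a_ij = 2(alpha_i, alpha_j)/(alpha_j, alpha_j); the resulting 6x6 Cartan matrix is
[[2, 0, 0, 0, -1, 0], [0, 2, 0, -1, 0, 0], [0, 0, 2, 0, -1, 0], [0, -1, 0, 2, 0, -1], [-1, 0, -1, 0, 2, -1], [0, 0, 0, -1, -1, 2]].
All simple roots have the same length, so the diagram is simply laced. The associated Dynkin diagram is a chain of 4 nodes with a fork of two nodes at one end (D_6), so the type is D_6 (the algebra so(12)).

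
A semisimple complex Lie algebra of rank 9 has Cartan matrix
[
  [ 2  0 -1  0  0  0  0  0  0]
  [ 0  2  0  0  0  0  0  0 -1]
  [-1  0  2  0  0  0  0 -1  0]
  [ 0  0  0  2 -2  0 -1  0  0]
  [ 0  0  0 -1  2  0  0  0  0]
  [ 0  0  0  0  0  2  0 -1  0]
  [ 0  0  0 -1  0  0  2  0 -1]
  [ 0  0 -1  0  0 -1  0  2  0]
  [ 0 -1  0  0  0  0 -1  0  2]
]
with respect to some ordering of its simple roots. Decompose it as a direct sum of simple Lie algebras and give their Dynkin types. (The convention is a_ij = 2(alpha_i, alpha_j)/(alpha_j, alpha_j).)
A_4 ⊕ B_5

The diagram associated to this matrix has two connected components: the simple roots {alpha_1, alpha_3, alpha_6, alpha_8} form a chain of 4 nodes with single edges (A_4), and {alpha_2, alpha_4, alpha_5, alpha_7, alpha_9} form a chain of 5 nodes with a double edge at one end; the terminal node there is the unique short simple root (B_5). A semisimple Lie algebra decomposes uniquely as the direct sum of simple ideals, one per connected component of its Dynkin diagram, so g ≅ A_4 ⊕ B_5 (dimension 24 + 55 = 79).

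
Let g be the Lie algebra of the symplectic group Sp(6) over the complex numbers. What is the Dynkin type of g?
C_3

This is sp(6), which has dimension 6(6+1)/2 = 21 and rank 6/2 = 3. In the classification of classical Lie algebras, the symplectic algebra sp(2n) has type C_n; here n = 3, so the Dynkin diagram is a chain of 3 nodes with a double edge at one end; the terminal node there is the unique long simple root (C_3). Hence the type is C_3.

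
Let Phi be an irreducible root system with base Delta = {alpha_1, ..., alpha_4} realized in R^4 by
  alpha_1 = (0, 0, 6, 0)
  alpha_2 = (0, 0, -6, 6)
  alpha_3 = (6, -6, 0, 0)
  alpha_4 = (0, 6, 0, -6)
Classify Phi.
B_4

Compute the Cartan integers a_ij = 2(alpha_i, alpha_j)/(alpha_j, alpha_j); the resulting 4x4 Cartan matrix is
[[2, -1, 0, 0], [-2, 2, 0, -1], [0, 0, 2, -1], [0, -1, -1, 2]].
The roots have two lengths (squared-length ratio 2:1); the short ones are alpha_{1}. The associated Dynkin diagram is a chain of 4 nodes with a double edge at one end; the terminal node there is the unique short simple root (B_4), so the type is B_4 (the algebra so(9)).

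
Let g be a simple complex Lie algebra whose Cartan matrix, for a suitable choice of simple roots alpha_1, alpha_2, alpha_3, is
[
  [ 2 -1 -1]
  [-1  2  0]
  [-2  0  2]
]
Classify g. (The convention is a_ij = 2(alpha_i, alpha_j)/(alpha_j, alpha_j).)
type C_3

The matrix has rank 3 with 2's on the diagonal. Reading the off-diagonal entries as Dynkin edges (a single edge where a_ij = a_ji = -1; a double or triple edge where a_ij * a_ji = 2 or 3), the diagram is a chain of 3 nodes with a double edge at one end; the terminal node there is the unique long simple root (C_3). One simple-root ordering that puts it in standard form is (alpha_2, alpha_1, alpha_3). So the algebra is type C_3, i.e. sp(6).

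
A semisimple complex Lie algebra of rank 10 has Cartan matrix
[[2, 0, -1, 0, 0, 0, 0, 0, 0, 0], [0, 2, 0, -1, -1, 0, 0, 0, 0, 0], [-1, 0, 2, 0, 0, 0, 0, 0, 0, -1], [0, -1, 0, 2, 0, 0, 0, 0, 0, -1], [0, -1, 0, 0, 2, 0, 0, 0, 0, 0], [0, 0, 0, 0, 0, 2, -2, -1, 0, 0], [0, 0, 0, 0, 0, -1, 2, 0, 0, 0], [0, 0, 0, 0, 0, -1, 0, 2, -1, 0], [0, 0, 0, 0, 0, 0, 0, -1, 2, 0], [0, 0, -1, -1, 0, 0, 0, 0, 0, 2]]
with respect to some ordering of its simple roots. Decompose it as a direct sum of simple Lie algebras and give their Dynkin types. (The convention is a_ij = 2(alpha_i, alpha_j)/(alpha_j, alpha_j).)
The diagram associated to this matrix has two connected components: the simple roots {alpha_1, alpha_2, alpha_3, alpha_4, alpha_5, alpha_10} form a chain of 6 nodes with single edges (A_6), and {alpha_6, alpha_7, alpha_8, alpha_9} form a chain of 4 nodes with a double edge at one end; the terminal node there is the unique short simple root (B_4). A semisimple Lie algebra decomposes uniquely as the direct sum of simple ideals, one per connected component of its Dynkin diagram, so g ≅ A_6 ⊕ B_4 (dimension 48 + 36 = 84).

type A_6 ⊕ type B_4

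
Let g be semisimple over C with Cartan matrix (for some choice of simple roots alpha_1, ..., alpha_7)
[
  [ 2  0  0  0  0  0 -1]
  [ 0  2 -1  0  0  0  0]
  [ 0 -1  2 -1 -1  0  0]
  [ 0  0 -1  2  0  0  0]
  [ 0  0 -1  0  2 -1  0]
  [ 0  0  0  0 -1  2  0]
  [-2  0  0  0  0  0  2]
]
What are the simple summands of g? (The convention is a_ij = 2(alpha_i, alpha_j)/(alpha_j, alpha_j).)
The diagram associated to this matrix has two connected components: the simple roots {alpha_1, alpha_7} form a chain of 2 nodes with a double edge at one end; the terminal node there is the unique short simple root (B_2), and {alpha_2, alpha_3, alpha_4, alpha_5, alpha_6} form a chain of 3 nodes with a fork of two nodes at one end (D_5). A semisimple Lie algebra decomposes uniquely as the direct sum of simple ideals, one per connected component of its Dynkin diagram, so g ≅ B_2 ⊕ D_5 (dimension 10 + 45 = 55).

B_2 (so(5)) ⊕ D_5 (so(10))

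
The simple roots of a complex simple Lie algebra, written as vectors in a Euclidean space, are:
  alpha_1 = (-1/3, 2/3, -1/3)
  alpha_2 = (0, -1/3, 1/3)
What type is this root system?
Compute the Cartan integers a_ij = 2(alpha_i, alpha_j)/(alpha_j, alpha_j); the resulting 2x2 Cartan matrix is
[[2, -3], [-1, 2]].
The roots have two lengths (squared-length ratio 3:1); the short ones are alpha_{2}. The associated Dynkin diagram is two nodes joined by a triple edge (G_2), so the type is G_2.

type G_2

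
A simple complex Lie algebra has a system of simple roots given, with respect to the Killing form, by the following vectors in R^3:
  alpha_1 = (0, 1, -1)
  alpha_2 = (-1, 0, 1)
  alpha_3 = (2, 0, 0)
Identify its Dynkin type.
Compute the Cartan integers a_ij = 2(alpha_i, alpha_j)/(alpha_j, alpha_j); the resulting 3x3 Cartan matrix is
[[2, -1, 0], [-1, 2, -1], [0, -2, 2]].
The roots have two lengths (squared-length ratio 2:1); the short ones are alpha_{1,2}. The associated Dynkin diagram is a chain of 3 nodes with a double edge at one end; the terminal node there is the unique long simple root (C_3), so the type is C_3 (the algebra sp(6)).

type C_3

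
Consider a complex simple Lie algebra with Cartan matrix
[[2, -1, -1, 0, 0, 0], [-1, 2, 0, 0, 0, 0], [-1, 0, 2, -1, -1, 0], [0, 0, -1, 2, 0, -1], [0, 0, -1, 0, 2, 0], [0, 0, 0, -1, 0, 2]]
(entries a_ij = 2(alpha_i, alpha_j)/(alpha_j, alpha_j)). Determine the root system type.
E6

The matrix has rank 6 with 2's on the diagonal. Reading the off-diagonal entries as Dynkin edges (a single edge where a_ij = a_ji = -1; a double or triple edge where a_ij * a_ji = 2 or 3), the diagram is a chain of 5 nodes with one extra node attached to the third node from one end (E_6). One simple-root ordering that puts it in standard form is (alpha_2, alpha_5, alpha_1, alpha_3, alpha_4, alpha_6). So the algebra is type E_6.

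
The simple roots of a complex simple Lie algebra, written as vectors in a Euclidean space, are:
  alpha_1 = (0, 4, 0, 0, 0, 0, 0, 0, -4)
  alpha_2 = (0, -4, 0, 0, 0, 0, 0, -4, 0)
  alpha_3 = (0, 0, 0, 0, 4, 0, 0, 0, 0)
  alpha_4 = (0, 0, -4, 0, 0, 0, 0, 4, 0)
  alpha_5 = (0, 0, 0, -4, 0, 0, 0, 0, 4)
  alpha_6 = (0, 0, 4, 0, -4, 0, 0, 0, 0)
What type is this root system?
Compute the Cartan integers a_ij = 2(alpha_i, alpha_j)/(alpha_j, alpha_j); the resulting 6x6 Cartan matrix is
[[2, -1, 0, 0, -1, 0], [-1, 2, 0, -1, 0, 0], [0, 0, 2, 0, 0, -1], [0, -1, 0, 2, 0, -1], [-1, 0, 0, 0, 2, 0], [0, 0, -2, -1, 0, 2]].
The roots have two lengths (squared-length ratio 2:1); the short ones are alpha_{3}. The associated Dynkin diagram is a chain of 6 nodes with a double edge at one end; the terminal node there is the unique short simple root (B_6), so the type is B_6 (the algebra so(13)).

B_6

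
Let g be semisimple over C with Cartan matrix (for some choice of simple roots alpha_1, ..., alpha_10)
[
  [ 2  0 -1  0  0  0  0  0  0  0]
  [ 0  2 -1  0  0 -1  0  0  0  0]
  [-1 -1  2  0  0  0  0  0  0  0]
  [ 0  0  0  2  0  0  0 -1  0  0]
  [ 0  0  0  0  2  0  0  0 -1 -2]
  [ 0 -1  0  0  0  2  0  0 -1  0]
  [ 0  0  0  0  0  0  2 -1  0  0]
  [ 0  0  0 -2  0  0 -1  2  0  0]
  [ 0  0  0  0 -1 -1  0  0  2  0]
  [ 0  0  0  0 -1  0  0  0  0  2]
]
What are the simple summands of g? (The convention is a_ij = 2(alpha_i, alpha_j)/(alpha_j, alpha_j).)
B_3 (so(7)) ⊕ B_7 (so(15))

The diagram associated to this matrix has two connected components: the simple roots {alpha_4, alpha_7, alpha_8} form a chain of 3 nodes with a double edge at one end; the terminal node there is the unique short simple root (B_3), and {alpha_1, alpha_2, alpha_3, alpha_5, alpha_6, alpha_9, alpha_10} form a chain of 7 nodes with a double edge at one end; the terminal node there is the unique short simple root (B_7). A semisimple Lie algebra decomposes uniquely as the direct sum of simple ideals, one per connected component of its Dynkin diagram, so g ≅ B_3 ⊕ B_7 (dimension 21 + 105 = 126).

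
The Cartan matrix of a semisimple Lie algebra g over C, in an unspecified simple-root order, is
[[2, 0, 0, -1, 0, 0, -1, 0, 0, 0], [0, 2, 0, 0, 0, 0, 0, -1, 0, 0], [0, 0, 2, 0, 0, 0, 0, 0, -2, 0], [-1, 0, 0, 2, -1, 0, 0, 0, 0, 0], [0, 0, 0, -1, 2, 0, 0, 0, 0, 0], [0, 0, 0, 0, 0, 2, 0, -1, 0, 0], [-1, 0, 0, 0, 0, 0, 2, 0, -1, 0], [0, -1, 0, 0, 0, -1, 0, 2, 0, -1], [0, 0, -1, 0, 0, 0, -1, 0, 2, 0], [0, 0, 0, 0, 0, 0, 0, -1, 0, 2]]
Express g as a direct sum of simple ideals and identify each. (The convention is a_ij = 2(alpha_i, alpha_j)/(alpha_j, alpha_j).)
C6 ⊕ D4

The diagram associated to this matrix has two connected components: the simple roots {alpha_1, alpha_3, alpha_4, alpha_5, alpha_7, alpha_9} form a chain of 6 nodes with a double edge at one end; the terminal node there is the unique long simple root (C_6), and {alpha_2, alpha_6, alpha_8, alpha_10} form a chain of 2 nodes with a fork of two nodes at one end (D_4). A semisimple Lie algebra decomposes uniquely as the direct sum of simple ideals, one per connected component of its Dynkin diagram, so g ≅ C_6 ⊕ D_4 (dimension 78 + 28 = 106).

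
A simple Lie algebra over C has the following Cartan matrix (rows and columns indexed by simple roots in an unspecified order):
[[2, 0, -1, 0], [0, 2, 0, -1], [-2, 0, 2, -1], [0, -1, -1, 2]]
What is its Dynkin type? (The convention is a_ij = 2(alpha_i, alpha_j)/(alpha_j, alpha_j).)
The matrix has rank 4 with 2's on the diagonal. Reading the off-diagonal entries as Dynkin edges (a single edge where a_ij = a_ji = -1; a double or triple edge where a_ij * a_ji = 2 or 3), the diagram is a chain of 4 nodes with a double edge at one end; the terminal node there is the unique short simple root (B_4). One simple-root ordering that puts it in standard form is (alpha_2, alpha_4, alpha_3, alpha_1). So the algebra is type B_4, i.e. so(9).

B4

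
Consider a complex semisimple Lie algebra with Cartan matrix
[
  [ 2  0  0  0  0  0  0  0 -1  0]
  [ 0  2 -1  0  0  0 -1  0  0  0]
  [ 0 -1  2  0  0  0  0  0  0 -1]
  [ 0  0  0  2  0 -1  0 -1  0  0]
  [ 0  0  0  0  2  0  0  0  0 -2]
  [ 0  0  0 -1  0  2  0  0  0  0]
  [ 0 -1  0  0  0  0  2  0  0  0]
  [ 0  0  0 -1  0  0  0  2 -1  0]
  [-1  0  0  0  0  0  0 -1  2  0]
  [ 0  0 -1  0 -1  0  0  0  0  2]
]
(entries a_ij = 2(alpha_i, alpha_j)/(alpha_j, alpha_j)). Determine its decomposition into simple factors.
The diagram associated to this matrix has two connected components: the simple roots {alpha_1, alpha_4, alpha_6, alpha_8, alpha_9} form a chain of 5 nodes with single edges (A_5), and {alpha_2, alpha_3, alpha_5, alpha_7, alpha_10} form a chain of 5 nodes with a double edge at one end; the terminal node there is the unique long simple root (C_5). A semisimple Lie algebra decomposes uniquely as the direct sum of simple ideals, one per connected component of its Dynkin diagram, so g ≅ A_5 ⊕ C_5 (dimension 35 + 55 = 90).

A_5 (sl(6)) + C_5 (sp(10))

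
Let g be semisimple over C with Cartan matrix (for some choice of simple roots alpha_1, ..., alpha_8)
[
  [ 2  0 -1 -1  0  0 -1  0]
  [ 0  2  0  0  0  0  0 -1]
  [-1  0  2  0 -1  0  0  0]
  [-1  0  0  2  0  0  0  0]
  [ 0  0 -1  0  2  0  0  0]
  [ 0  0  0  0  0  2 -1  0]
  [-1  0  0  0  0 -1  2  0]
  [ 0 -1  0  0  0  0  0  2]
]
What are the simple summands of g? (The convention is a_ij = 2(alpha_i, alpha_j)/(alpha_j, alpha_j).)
A_2 (sl(3)) + E_6

The diagram associated to this matrix has two connected components: the simple roots {alpha_2, alpha_8} form a chain of 2 nodes with single edges (A_2), and {alpha_1, alpha_3, alpha_4, alpha_5, alpha_6, alpha_7} form a chain of 5 nodes with one extra node attached to the third node from one end (E_6). A semisimple Lie algebra decomposes uniquely as the direct sum of simple ideals, one per connected component of its Dynkin diagram, so g ≅ A_2 ⊕ E_6 (dimension 8 + 78 = 86).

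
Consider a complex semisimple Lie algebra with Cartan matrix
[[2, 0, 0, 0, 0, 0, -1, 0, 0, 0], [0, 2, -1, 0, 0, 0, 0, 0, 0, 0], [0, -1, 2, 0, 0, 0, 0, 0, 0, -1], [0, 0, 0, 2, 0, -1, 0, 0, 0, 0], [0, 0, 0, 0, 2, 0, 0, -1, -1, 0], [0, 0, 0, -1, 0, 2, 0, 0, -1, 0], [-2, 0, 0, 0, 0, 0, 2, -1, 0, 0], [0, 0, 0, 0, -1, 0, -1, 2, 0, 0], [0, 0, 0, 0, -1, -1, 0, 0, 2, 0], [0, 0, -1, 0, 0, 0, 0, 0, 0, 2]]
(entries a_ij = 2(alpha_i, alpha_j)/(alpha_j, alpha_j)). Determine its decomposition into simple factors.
The diagram associated to this matrix has two connected components: the simple roots {alpha_2, alpha_3, alpha_10} form a chain of 3 nodes with single edges (A_3), and {alpha_1, alpha_4, alpha_5, alpha_6, alpha_7, alpha_8, alpha_9} form a chain of 7 nodes with a double edge at one end; the terminal node there is the unique short simple root (B_7). A semisimple Lie algebra decomposes uniquely as the direct sum of simple ideals, one per connected component of its Dynkin diagram, so g ≅ A_3 ⊕ B_7 (dimension 15 + 105 = 120).

type A_3 + type B_7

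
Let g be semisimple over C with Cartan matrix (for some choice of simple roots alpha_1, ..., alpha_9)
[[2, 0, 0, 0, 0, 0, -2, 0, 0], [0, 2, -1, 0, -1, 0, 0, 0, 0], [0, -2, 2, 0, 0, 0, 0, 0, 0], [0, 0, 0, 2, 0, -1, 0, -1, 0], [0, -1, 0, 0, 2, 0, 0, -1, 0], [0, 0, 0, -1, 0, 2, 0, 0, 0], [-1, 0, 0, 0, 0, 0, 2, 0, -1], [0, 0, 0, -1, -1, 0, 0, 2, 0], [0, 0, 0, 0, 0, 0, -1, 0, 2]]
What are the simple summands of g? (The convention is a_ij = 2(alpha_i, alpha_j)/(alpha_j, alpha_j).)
The diagram associated to this matrix has two connected components: the simple roots {alpha_1, alpha_7, alpha_9} form a chain of 3 nodes with a double edge at one end; the terminal node there is the unique long simple root (C_3), and {alpha_2, alpha_3, alpha_4, alpha_5, alpha_6, alpha_8} form a chain of 6 nodes with a double edge at one end; the terminal node there is the unique long simple root (C_6). A semisimple Lie algebra decomposes uniquely as the direct sum of simple ideals, one per connected component of its Dynkin diagram, so g ≅ C_3 ⊕ C_6 (dimension 21 + 78 = 99).

C3 + C6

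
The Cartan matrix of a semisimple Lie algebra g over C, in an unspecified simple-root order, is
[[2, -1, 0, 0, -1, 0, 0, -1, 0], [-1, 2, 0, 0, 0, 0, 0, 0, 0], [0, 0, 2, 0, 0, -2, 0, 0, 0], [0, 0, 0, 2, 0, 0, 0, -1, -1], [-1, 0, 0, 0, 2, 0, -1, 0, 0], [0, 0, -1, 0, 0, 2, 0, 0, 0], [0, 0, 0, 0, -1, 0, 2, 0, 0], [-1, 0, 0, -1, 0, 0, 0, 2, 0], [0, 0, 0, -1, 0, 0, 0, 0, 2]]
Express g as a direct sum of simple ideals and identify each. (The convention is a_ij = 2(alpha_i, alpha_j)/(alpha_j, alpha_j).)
B2 ⊕ E7

The diagram associated to this matrix has two connected components: the simple roots {alpha_3, alpha_6} form a chain of 2 nodes with a double edge at one end; the terminal node there is the unique short simple root (B_2), and {alpha_1, alpha_2, alpha_4, alpha_5, alpha_7, alpha_8, alpha_9} form a chain of 6 nodes with one extra node attached to the third node from one end (E_7). A semisimple Lie algebra decomposes uniquely as the direct sum of simple ideals, one per connected component of its Dynkin diagram, so g ≅ B_2 ⊕ E_7 (dimension 10 + 133 = 143).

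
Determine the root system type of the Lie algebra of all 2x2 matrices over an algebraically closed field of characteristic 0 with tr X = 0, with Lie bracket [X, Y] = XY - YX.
This is sl(2), which has dimension 2^2 - 1 = 3 and rank 2 - 1 = 1 (a Cartan subalgebra is the diagonal traceless matrices). In the classification of classical Lie algebras, the special linear algebra sl(n+1) has type A_n; here n = 1, so the Dynkin diagram is a chain of 1 nodes with single edges (A_1). Hence the type is A_1.

A_1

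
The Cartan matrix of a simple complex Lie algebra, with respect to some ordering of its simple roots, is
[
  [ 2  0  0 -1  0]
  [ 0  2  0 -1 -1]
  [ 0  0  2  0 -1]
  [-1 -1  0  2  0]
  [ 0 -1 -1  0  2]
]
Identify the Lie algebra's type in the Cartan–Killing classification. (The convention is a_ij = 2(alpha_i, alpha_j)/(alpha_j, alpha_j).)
A_5

The matrix has rank 5 with 2's on the diagonal. Reading the off-diagonal entries as Dynkin edges (a single edge where a_ij = a_ji = -1; a double or triple edge where a_ij * a_ji = 2 or 3), the diagram is a chain of 5 nodes with single edges (A_5). One simple-root ordering that puts it in standard form is (alpha_3, alpha_5, alpha_2, alpha_4, alpha_1). So the algebra is type A_5, i.e. sl(6).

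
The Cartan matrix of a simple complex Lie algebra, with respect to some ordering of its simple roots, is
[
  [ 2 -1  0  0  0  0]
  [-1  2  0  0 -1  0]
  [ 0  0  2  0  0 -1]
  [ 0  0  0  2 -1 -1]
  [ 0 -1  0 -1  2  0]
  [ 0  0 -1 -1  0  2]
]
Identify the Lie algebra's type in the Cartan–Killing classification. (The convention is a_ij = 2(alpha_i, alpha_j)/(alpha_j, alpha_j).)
type A_6

The matrix has rank 6 with 2's on the diagonal. Reading the off-diagonal entries as Dynkin edges (a single edge where a_ij = a_ji = -1; a double or triple edge where a_ij * a_ji = 2 or 3), the diagram is a chain of 6 nodes with single edges (A_6). One simple-root ordering that puts it in standard form is (alpha_1, alpha_2, alpha_5, alpha_4, alpha_6, alpha_3). So the algebra is type A_6, i.e. sl(7).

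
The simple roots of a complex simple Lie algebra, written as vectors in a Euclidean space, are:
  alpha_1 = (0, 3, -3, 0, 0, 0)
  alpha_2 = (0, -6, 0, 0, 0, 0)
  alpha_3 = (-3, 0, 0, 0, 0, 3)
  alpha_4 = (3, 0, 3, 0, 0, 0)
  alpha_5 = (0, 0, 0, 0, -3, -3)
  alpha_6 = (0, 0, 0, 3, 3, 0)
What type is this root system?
C_6 (sp(12))

Compute the Cartan integers a_ij = 2(alpha_i, alpha_j)/(alpha_j, alpha_j); the resulting 6x6 Cartan matrix is
[[2, -1, 0, -1, 0, 0], [-2, 2, 0, 0, 0, 0], [0, 0, 2, -1, -1, 0], [-1, 0, -1, 2, 0, 0], [0, 0, -1, 0, 2, -1], [0, 0, 0, 0, -1, 2]].
The roots have two lengths (squared-length ratio 2:1); the short ones are alpha_{1,3,4,5,6}. The associated Dynkin diagram is a chain of 6 nodes with a double edge at one end; the terminal node there is the unique long simple root (C_6), so the type is C_6 (the algebra sp(12)).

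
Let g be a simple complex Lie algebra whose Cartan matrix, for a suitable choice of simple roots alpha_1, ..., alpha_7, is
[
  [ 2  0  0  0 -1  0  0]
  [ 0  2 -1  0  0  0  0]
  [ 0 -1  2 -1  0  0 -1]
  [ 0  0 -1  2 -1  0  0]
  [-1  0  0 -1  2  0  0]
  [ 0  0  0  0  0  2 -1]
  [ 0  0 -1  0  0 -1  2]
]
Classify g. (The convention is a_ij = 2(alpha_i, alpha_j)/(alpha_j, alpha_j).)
type E_7

The matrix has rank 7 with 2's on the diagonal. Reading the off-diagonal entries as Dynkin edges (a single edge where a_ij = a_ji = -1; a double or triple edge where a_ij * a_ji = 2 or 3), the diagram is a chain of 6 nodes with one extra node attached to the third node from one end (E_7). One simple-root ordering that puts it in standard form is (alpha_6, alpha_2, alpha_7, alpha_3, alpha_4, alpha_5, alpha_1). So the algebra is type E_7.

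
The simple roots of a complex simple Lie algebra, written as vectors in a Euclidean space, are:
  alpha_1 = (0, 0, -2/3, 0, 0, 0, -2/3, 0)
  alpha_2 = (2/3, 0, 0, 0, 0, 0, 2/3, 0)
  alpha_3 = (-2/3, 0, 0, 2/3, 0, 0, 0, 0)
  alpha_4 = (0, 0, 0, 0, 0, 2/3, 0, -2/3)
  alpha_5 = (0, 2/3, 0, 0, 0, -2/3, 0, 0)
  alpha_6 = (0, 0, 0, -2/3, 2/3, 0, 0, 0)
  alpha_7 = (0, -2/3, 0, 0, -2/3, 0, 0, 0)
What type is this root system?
A_7

Compute the Cartan integers a_ij = 2(alpha_i, alpha_j)/(alpha_j, alpha_j); the resulting 7x7 Cartan matrix is
[[2, -1, 0, 0, 0, 0, 0], [-1, 2, -1, 0, 0, 0, 0], [0, -1, 2, 0, 0, -1, 0], [0, 0, 0, 2, -1, 0, 0], [0, 0, 0, -1, 2, 0, -1], [0, 0, -1, 0, 0, 2, -1], [0, 0, 0, 0, -1, -1, 2]].
All simple roots have the same length, so the diagram is simply laced. The associated Dynkin diagram is a chain of 7 nodes with single edges (A_7), so the type is A_7 (the algebra sl(8)).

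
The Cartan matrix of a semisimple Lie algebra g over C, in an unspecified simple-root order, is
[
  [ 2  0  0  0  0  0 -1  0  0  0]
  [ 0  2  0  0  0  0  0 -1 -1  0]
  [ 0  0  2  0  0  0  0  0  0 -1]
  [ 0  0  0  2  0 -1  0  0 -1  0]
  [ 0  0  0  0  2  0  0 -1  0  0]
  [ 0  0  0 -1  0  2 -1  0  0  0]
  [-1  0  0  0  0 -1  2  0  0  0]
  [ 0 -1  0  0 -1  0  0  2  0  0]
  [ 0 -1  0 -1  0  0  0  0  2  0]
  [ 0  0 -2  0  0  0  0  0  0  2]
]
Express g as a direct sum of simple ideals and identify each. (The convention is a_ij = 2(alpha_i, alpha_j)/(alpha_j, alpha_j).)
The diagram associated to this matrix has two connected components: the simple roots {alpha_1, alpha_2, alpha_4, alpha_5, alpha_6, alpha_7, alpha_8, alpha_9} form a chain of 8 nodes with single edges (A_8), and {alpha_3, alpha_10} form a chain of 2 nodes with a double edge at one end; the terminal node there is the unique short simple root (B_2). A semisimple Lie algebra decomposes uniquely as the direct sum of simple ideals, one per connected component of its Dynkin diagram, so g ≅ A_8 ⊕ B_2 (dimension 80 + 10 = 90).

type A_8 ⊕ type B_2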